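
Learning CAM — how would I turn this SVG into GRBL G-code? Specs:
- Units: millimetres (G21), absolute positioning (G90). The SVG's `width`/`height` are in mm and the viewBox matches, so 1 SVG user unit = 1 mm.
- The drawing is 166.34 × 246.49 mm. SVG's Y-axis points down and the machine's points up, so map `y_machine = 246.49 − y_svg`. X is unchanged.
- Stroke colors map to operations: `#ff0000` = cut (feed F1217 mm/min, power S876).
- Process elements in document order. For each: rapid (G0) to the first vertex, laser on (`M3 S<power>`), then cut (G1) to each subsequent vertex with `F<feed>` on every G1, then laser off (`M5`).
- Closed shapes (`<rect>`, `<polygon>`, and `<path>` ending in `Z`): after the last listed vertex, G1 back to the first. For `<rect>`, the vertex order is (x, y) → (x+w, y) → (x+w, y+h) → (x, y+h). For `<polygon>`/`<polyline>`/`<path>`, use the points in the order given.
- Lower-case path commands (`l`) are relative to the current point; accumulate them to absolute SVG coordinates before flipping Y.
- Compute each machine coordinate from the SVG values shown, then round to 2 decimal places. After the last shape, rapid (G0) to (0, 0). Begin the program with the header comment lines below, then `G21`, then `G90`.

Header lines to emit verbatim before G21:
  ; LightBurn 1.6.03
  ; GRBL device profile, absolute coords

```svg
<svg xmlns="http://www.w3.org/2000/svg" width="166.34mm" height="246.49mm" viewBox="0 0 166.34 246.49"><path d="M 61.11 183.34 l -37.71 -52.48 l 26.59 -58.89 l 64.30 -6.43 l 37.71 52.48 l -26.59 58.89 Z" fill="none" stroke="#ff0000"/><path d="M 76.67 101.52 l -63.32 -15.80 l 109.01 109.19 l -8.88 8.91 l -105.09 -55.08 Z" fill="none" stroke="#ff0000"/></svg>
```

Since the viewBox matches the mm dimensions, user units are millimetres directly. The only transform is the Y-flip y_m = 246.49 − y_svg.

Shape 1 is a regular polygon drawn with `<path>`. Its stroke #ff0000 means cut at S876, F1217. After flipping Y the toolpath is (61.11,63.15) → (23.40,115.63) → (49.99,174.52) → (114.29,180.95) → (152.00,128.47) → (125.41,69.58) → (61.11,63.15), returning to the start.

Shape 2 is a closed polygon drawn with `<path>`. Its stroke #ff0000 means cut at S876, F1217. After flipping Y the toolpath is (76.67,144.97) → (13.35,160.77) → (122.36,51.58) → (113.48,42.67) → (8.39,97.75) → (76.67,144.97), returning to the start.

; LightBurn 1.6.03
; GRBL device profile, absolute coords
G21
G90
G0 X61.11 Y63.15
M3 S876
G1 X23.40 Y115.63 F1217
G1 X49.99 Y174.52 F1217
G1 X114.29 Y180.95 F1217
G1 X152.00 Y128.47 F1217
G1 X125.41 Y69.58 F1217
G1 X61.11 Y63.15 F1217
M5
G0 X76.67 Y144.97
M3 S876
G1 X13.35 Y160.77 F1217
G1 X122.36 Y51.58 F1217
G1 X113.48 Y42.67 F1217
G1 X8.39 Y97.75 F1217
G1 X76.67 Y144.97 F1217
M5
G0 X0.00 Y0.00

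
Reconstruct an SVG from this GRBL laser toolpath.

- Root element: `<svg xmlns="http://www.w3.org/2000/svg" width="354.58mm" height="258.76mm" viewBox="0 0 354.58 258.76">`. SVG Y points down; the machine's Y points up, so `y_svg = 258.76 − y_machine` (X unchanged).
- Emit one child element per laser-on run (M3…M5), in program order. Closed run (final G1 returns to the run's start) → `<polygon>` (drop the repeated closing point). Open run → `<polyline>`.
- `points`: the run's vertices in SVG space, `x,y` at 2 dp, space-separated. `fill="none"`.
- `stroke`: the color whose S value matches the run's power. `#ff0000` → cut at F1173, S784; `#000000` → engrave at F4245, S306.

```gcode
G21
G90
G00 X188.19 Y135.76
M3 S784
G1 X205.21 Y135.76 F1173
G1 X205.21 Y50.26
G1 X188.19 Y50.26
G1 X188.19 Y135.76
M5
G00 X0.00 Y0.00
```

<svg xmlns="http://www.w3.org/2000/svg" width="354.58mm" height="258.76mm" viewBox="0 0 354.58 258.76">
  <polygon points="188.19,123.00 205.21,123.00 205.21,208.50 188.19,208.50" fill="none" stroke="#ff0000"/>
</svg>

y_svg = 258.76 − y_m. Every run uses S784, so all elements get stroke `#ff0000` (cut).

[1] closed run; points: 188.19,123.00 205.21,123.00 205.21,208.50 188.19,208.50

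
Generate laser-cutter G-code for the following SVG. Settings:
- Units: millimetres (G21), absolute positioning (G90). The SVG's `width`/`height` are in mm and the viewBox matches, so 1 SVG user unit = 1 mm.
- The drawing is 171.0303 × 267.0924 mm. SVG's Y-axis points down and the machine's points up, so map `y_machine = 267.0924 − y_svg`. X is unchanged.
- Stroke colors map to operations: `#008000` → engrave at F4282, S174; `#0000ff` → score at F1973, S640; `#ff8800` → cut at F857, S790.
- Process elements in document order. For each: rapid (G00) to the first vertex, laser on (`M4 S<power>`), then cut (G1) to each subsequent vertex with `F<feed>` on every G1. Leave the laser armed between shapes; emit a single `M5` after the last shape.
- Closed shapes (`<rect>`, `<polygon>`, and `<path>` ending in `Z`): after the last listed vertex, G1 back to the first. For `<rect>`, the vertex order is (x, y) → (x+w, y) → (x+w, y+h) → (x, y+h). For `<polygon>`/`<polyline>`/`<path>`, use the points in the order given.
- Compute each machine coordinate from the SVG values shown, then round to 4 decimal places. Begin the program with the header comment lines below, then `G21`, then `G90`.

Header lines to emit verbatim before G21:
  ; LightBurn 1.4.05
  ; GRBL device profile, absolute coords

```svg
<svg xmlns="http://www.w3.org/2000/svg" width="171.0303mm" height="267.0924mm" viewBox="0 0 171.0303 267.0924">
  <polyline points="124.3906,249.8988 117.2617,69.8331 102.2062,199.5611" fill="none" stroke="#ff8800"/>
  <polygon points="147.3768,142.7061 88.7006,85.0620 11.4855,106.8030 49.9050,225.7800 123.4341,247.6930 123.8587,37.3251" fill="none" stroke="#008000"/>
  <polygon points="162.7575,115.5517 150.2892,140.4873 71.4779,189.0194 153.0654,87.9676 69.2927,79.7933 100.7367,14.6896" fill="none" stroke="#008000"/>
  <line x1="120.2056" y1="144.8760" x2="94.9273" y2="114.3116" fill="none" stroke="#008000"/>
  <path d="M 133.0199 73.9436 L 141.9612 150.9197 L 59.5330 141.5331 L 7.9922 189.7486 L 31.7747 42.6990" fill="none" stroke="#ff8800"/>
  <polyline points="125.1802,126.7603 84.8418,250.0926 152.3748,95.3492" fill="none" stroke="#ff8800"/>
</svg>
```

; LightBurn 1.4.05
; GRBL device profile, absolute coords
G21
G90
G00 X124.3906 Y17.1936
M4 S790
G1 X117.2617 Y197.2593 F857
G1 X102.2062 Y67.5313 F857
G00 X147.3768 Y124.3863
M4 S174
G1 X88.7006 Y182.0304 F4282
G1 X11.4855 Y160.2894 F4282
G1 X49.9050 Y41.3124 F4282
G1 X123.4341 Y19.3994 F4282
G1 X123.8587 Y229.7673 F4282
G1 X147.3768 Y124.3863 F4282
G00 X162.7575 Y151.5407
M4 S174
G1 X150.2892 Y126.6051 F4282
G1 X71.4779 Y78.0730 F4282
G1 X153.0654 Y179.1248 F4282
G1 X69.2927 Y187.2991 F4282
G1 X100.7367 Y252.4028 F4282
G1 X162.7575 Y151.5407 F4282
G00 X120.2056 Y122.2164
M4 S174
G1 X94.9273 Y152.7808 F4282
G00 X133.0199 Y193.1488
M4 S790
G1 X141.9612 Y116.1727 F857
G1 X59.5330 Y125.5593 F857
G1 X7.9922 Y77.3438 F857
G1 X31.7747 Y224.3934 F857
G00 X125.1802 Y140.3321
M4 S790
G1 X84.8418 Y16.9998 F857
G1 X152.3748 Y171.7432 F857
M5

viewBox `0 0 171.0303 267.0924` with mm width/height → 1 unit = 1 mm. Flip: y_m = 267.0924 − y_svg.

**Shape 1** — `<polyline>` open polyline, stroke `#ff8800` → cut (S790, F857). Machine vertices: (124.3906,17.1936) → (117.2617,197.2593) → (102.2062,67.5313). Open path.

**Shape 2** — `<polygon>` closed polygon, stroke `#008000` → engrave (S174, F4282). Machine vertices: (147.3768,124.3863) → (88.7006,182.0304) → (11.4855,160.2894) → (49.9050,41.3124) → (123.4341,19.3994) → (123.8587,229.7673) → (147.3768,124.3863). Closed: final G1 returns to the first vertex.

**Shape 3** — `<polygon>` closed polygon, stroke `#008000` → engrave (S174, F4282). Machine vertices: (162.7575,151.5407) → (150.2892,126.6051) → (71.4779,78.0730) → (153.0654,179.1248) → (69.2927,187.2991) → (100.7367,252.4028) → (162.7575,151.5407). Closed: final G1 returns to the first vertex.

**Shape 4** — `<line>` line segment, stroke `#008000` → engrave (S174, F4282). Machine vertices: (120.2056,122.2164) → (94.9273,152.7808). Open path.

**Shape 5** — `<path>` open polyline, stroke `#ff8800` → cut (S790, F857). Machine vertices: (133.0199,193.1488) → (141.9612,116.1727) → (59.5330,125.5593) → (7.9922,77.3438) → (31.7747,224.3934). Open path.

**Shape 6** — `<polyline>` open polyline, stroke `#ff8800` → cut (S790, F857). Machine vertices: (125.1802,140.3321) → (84.8418,16.9998) → (152.3748,171.7432). Open path.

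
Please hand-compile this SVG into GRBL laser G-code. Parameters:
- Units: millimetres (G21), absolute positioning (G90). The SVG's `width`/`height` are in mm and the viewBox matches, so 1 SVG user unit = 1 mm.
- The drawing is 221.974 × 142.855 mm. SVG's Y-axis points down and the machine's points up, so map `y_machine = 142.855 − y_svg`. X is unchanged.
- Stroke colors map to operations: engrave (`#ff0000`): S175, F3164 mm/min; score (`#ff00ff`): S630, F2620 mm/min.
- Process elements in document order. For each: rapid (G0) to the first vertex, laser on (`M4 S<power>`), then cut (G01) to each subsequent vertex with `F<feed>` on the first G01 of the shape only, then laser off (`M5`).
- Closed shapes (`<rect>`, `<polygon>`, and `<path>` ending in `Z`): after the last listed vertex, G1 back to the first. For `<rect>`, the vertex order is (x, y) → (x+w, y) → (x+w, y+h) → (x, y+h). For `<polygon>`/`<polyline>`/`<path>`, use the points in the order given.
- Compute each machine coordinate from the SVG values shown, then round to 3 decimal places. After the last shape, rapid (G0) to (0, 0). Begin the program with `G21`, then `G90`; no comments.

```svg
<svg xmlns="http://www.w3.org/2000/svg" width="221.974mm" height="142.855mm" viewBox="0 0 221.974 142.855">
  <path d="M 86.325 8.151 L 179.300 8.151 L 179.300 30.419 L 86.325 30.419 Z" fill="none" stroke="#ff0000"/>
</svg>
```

G21
G90
G0 X86.325 Y134.704
M4 S175
G01 X179.300 Y134.704 F3164
G01 X179.300 Y112.436
G01 X86.325 Y112.436
G01 X86.325 Y134.704
M5
G0 X0.000 Y0.000

viewBox `0 0 221.974 142.855` with mm width/height → 1 unit = 1 mm. Flip: y_m = 142.855 − y_svg.

**Shape 1** — `<path>` rectangle, stroke `#ff0000` → engrave (S175, F3164). Machine vertices: (86.325,134.704) → (179.300,134.704) → (179.300,112.436) → (86.325,112.436) → (86.325,134.704). Closed: final G1 returns to the first vertex.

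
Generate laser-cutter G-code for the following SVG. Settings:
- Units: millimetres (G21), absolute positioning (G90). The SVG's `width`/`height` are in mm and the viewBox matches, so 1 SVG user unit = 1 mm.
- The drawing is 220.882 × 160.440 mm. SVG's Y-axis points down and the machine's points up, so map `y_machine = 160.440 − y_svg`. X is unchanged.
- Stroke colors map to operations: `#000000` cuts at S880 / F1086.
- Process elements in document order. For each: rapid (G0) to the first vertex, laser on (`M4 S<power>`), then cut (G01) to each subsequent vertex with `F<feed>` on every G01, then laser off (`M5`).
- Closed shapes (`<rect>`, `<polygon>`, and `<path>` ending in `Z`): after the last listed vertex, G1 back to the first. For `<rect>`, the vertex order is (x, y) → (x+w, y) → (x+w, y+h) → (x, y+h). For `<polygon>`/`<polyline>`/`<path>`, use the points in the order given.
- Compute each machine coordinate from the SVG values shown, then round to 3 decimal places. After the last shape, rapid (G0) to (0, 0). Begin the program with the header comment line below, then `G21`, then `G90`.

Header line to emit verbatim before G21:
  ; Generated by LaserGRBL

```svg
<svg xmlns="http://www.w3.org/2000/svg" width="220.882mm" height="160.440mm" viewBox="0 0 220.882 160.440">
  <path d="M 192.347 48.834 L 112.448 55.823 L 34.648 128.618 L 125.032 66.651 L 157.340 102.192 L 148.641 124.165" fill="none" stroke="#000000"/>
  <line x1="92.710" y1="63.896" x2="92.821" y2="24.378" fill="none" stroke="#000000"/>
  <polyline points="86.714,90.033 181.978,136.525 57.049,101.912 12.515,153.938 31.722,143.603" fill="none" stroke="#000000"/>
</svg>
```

1 u = 1 mm; y_m = 160.440 − y.

[1] `<path>` open polyline, #000000→cut S880 F1086: (192.347,111.606) → (112.448,104.617) → (34.648,31.822) → (125.032,93.789) → (157.340,58.248) → (148.641,36.275)

[2] `<line>` line segment, #000000→cut S880 F1086: (92.710,96.544) → (92.821,136.062)

[3] `<polyline>` open polyline, #000000→cut S880 F1086: (86.714,70.407) → (181.978,23.915) → (57.049,58.528) → (12.515,6.502) → (31.722,16.837)

; Generated by LaserGRBL
G21
G90
G0 X192.347 Y111.606
M4 S880
G01 X112.448 Y104.617 F1086
G01 X34.648 Y31.822 F1086
G01 X125.032 Y93.789 F1086
G01 X157.340 Y58.248 F1086
G01 X148.641 Y36.275 F1086
M5
G0 X92.710 Y96.544
M4 S880
G01 X92.821 Y136.062 F1086
M5
G0 X86.714 Y70.407
M4 S880
G01 X181.978 Y23.915 F1086
G01 X57.049 Y58.528 F1086
G01 X12.515 Y6.502 F1086
G01 X31.722 Y16.837 F1086
M5
G0 X0.000 Y0.000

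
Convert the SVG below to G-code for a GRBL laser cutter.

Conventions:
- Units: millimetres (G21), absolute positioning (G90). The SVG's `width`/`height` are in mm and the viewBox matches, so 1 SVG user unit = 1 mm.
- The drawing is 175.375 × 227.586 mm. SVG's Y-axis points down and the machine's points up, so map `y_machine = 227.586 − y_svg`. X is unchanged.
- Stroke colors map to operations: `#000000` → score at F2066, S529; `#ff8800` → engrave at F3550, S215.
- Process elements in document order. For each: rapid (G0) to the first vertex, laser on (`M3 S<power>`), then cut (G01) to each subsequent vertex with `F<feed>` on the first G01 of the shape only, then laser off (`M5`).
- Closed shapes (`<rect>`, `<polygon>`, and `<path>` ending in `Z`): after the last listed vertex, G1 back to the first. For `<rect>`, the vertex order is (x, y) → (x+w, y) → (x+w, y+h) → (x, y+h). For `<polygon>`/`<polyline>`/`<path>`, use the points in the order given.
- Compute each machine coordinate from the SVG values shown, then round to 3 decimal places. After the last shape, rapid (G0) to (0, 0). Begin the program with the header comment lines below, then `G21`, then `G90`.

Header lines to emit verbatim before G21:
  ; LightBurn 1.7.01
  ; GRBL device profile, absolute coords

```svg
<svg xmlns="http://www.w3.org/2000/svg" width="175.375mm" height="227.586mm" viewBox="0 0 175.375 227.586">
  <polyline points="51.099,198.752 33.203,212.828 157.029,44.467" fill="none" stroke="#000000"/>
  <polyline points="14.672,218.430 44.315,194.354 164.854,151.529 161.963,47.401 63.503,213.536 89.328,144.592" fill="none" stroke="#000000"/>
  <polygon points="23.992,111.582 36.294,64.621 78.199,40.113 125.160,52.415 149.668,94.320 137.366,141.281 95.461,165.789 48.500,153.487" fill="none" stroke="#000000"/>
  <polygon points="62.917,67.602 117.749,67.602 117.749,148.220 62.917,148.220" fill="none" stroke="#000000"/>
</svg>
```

1 u = 1 mm; y_m = 227.586 − y.

[1] `<polyline>` open polyline, #000000→score S529 F2066: (51.099,28.834) → (33.203,14.758) → (157.029,183.119)

[2] `<polyline>` open polyline, #000000→score S529 F2066: (14.672,9.156) → (44.315,33.232) → (164.854,76.057) → (161.963,180.185) → (63.503,14.050) → (89.328,82.994)

[3] `<polygon>` regular polygon, #000000→score S529 F2066: (23.992,116.004) → (36.294,162.965) → (78.199,187.473) → (125.160,175.171) → (149.668,133.266) → (137.366,86.305) → (95.461,61.797) → (48.500,74.099) → (23.992,116.004) (closed)

[4] `<polygon>` rectangle, #000000→score S529 F2066: (62.917,159.984) → (117.749,159.984) → (117.749,79.366) → (62.917,79.366) → (62.917,159.984) (closed)

; LightBurn 1.7.01
; GRBL device profile, absolute coords
G21
G90
G0 X51.099 Y28.834
M3 S529
G01 X33.203 Y14.758 F2066
G01 X157.029 Y183.119
M5
G0 X14.672 Y9.156
M3 S529
G01 X44.315 Y33.232 F2066
G01 X164.854 Y76.057
G01 X161.963 Y180.185
G01 X63.503 Y14.050
G01 X89.328 Y82.994
M5
G0 X23.992 Y116.004
M3 S529
G01 X36.294 Y162.965 F2066
G01 X78.199 Y187.473
G01 X125.160 Y175.171
G01 X149.668 Y133.266
G01 X137.366 Y86.305
G01 X95.461 Y61.797
G01 X48.500 Y74.099
G01 X23.992 Y116.004
M5
G0 X62.917 Y159.984
M3 S529
G01 X117.749 Y159.984 F2066
G01 X117.749 Y79.366
G01 X62.917 Y79.366
G01 X62.917 Y159.984
M5
G0 X0.000 Y0.000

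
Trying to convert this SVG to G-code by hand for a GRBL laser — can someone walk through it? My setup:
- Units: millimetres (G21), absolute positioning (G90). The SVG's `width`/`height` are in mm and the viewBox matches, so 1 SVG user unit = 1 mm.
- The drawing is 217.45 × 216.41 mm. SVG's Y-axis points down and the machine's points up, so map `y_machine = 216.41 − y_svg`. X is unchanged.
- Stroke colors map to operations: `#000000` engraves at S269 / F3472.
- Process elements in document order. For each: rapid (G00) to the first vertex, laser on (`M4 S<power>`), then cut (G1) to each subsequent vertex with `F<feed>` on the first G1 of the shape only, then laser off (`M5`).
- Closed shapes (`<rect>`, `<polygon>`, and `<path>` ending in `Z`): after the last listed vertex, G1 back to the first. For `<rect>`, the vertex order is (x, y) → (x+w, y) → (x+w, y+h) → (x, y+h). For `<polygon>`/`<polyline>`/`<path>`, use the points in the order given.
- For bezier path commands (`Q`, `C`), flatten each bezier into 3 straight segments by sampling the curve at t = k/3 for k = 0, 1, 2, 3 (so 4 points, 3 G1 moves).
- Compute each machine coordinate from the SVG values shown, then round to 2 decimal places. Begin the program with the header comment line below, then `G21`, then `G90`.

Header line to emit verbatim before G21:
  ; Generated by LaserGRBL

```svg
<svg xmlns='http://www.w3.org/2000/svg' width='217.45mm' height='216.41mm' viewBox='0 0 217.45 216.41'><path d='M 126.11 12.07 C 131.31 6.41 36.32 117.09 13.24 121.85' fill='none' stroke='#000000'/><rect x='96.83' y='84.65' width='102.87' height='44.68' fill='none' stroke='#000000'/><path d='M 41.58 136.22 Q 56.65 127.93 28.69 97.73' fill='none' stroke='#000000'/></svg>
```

; Generated by LaserGRBL
G21
G90
G00 X126.11 Y204.34
M4 S269
G1 X104.29 Y179.45 F3472
G1 X53.92 Y126.39
G1 X13.24 Y94.56
M5
G00 X96.83 Y131.76
M4 S269
G1 X199.70 Y131.76 F3472
G1 X199.70 Y87.08
G1 X96.83 Y87.08
G1 X96.83 Y131.76
M5
G00 X41.58 Y80.19
M4 S269
G1 X46.85 Y88.15 F3472
G1 X42.55 Y100.98
G1 X28.69 Y118.68
M5

1 u = 1 mm; y_m = 216.41 − y.

[1] `<path>` cubic bezier, #000000→engrave S269 F3472: (126.11,204.34) → (104.29,179.45) → (53.92,126.39) → (13.24,94.56)

[2] `<rect>` rectangle, #000000→engrave S269 F3472: (96.83,131.76) → (199.70,131.76) → (199.70,87.08) → (96.83,87.08) → (96.83,131.76) (closed)

[3] `<path>` quadratic bezier, #000000→engrave S269 F3472: (41.58,80.19) → (46.85,88.15) → (42.55,100.98) → (28.69,118.68)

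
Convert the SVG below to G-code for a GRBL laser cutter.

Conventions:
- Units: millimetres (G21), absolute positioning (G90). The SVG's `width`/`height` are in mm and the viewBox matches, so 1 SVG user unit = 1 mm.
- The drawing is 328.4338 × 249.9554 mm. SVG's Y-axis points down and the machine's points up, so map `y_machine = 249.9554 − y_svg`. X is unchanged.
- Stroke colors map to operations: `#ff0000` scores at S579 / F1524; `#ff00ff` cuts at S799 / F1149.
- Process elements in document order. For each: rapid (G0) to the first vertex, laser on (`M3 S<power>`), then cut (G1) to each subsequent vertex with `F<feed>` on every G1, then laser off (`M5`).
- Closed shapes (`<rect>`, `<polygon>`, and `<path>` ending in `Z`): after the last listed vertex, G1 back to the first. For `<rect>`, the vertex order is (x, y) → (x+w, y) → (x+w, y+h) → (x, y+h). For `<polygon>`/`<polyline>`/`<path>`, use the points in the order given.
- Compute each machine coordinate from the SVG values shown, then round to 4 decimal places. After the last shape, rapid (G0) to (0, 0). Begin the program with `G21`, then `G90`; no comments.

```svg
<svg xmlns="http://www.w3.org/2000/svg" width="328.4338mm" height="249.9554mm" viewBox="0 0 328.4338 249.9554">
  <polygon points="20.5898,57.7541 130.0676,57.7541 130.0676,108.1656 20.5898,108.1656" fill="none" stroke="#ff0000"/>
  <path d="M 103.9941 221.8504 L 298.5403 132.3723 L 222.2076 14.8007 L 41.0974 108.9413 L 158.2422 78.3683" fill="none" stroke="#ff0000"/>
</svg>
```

viewBox `0 0 328.4338 249.9554` with mm width/height → 1 unit = 1 mm. Flip: y_m = 249.9554 − y_svg.

**Shape 1** — `<polygon>` rectangle, stroke `#ff0000` → score (S579, F1524). Machine vertices: (20.5898,192.2013) → (130.0676,192.2013) → (130.0676,141.7898) → (20.5898,141.7898) → (20.5898,192.2013). Closed: final G1 returns to the first vertex.

**Shape 2** — `<path>` open polyline, stroke `#ff0000` → score (S579, F1524). Machine vertices: (103.9941,28.1050) → (298.5403,117.5831) → (222.2076,235.1547) → (41.0974,141.0141) → (158.2422,171.5871). Open path.

G21
G90
G0 X20.5898 Y192.2013
M3 S579
G1 X130.0676 Y192.2013 F1524
G1 X130.0676 Y141.7898 F1524
G1 X20.5898 Y141.7898 F1524
G1 X20.5898 Y192.2013 F1524
M5
G0 X103.9941 Y28.1050
M3 S579
G1 X298.5403 Y117.5831 F1524
G1 X222.2076 Y235.1547 F1524
G1 X41.0974 Y141.0141 F1524
G1 X158.2422 Y171.5871 F1524
M5
G0 X0.0000 Y0.0000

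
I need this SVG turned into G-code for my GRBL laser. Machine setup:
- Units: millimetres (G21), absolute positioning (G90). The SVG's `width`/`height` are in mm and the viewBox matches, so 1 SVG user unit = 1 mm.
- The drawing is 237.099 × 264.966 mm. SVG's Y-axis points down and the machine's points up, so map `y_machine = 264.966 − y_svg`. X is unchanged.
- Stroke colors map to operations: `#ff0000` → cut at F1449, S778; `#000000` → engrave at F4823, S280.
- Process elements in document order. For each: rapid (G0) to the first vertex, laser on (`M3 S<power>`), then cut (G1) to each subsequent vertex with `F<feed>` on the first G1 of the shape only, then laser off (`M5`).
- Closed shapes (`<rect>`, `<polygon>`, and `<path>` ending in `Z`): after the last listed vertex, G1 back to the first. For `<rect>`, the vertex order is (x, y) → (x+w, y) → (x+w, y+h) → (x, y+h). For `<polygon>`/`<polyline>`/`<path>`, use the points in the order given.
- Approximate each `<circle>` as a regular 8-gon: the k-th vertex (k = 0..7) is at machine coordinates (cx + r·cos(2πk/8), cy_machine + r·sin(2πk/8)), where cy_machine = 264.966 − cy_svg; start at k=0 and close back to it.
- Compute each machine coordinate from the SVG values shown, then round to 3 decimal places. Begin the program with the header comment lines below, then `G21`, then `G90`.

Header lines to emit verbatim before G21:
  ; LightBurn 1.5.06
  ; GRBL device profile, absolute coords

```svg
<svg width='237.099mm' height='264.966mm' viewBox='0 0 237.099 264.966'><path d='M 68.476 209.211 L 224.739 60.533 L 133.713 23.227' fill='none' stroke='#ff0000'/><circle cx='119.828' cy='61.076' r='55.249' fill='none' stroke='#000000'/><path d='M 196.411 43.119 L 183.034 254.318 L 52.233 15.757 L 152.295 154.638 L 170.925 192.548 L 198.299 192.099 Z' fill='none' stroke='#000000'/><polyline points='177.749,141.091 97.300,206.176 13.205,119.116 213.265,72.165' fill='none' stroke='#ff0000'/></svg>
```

viewBox `0 0 237.099 264.966` with mm width/height → 1 unit = 1 mm. Flip: y_m = 264.966 − y_svg.

**Shape 1** — `<path>` open polyline, stroke `#ff0000` → cut (S778, F1449). Machine vertices: (68.476,55.755) → (224.739,204.433) → (133.713,241.739). Open path.

**Shape 2** — `<circle>` circle, stroke `#000000` → engrave (S280, F4823). Machine vertices: (175.077,203.890) → (158.895,242.957) → (119.828,259.139) → (80.761,242.957) → (64.579,203.890) → (80.761,164.823) → (119.828,148.641) → (158.895,164.823) → (175.077,203.890). Closed: final G1 returns to the first vertex.

**Shape 3** — `<path>` closed polygon, stroke `#000000` → engrave (S280, F4823). Machine vertices: (196.411,221.847) → (183.034,10.648) → (52.233,249.209) → (152.295,110.328) → (170.925,72.418) → (198.299,72.867) → (196.411,221.847). Closed: final G1 returns to the first vertex.

**Shape 4** — `<polyline>` open polyline, stroke `#ff0000` → cut (S778, F1449). Machine vertices: (177.749,123.875) → (97.300,58.790) → (13.205,145.850) → (213.265,192.801). Open path.

; LightBurn 1.5.06
; GRBL device profile, absolute coords
G21
G90
G0 X68.476 Y55.755
M3 S778
G1 X224.739 Y204.433 F1449
G1 X133.713 Y241.739
M5
G0 X175.077 Y203.890
M3 S280
G1 X158.895 Y242.957 F4823
G1 X119.828 Y259.139
G1 X80.761 Y242.957
G1 X64.579 Y203.890
G1 X80.761 Y164.823
G1 X119.828 Y148.641
G1 X158.895 Y164.823
G1 X175.077 Y203.890
M5
G0 X196.411 Y221.847
M3 S280
G1 X183.034 Y10.648 F4823
G1 X52.233 Y249.209
G1 X152.295 Y110.328
G1 X170.925 Y72.418
G1 X198.299 Y72.867
G1 X196.411 Y221.847
M5
G0 X177.749 Y123.875
M3 S778
G1 X97.300 Y58.790 F1449
G1 X13.205 Y145.850
G1 X213.265 Y192.801
M5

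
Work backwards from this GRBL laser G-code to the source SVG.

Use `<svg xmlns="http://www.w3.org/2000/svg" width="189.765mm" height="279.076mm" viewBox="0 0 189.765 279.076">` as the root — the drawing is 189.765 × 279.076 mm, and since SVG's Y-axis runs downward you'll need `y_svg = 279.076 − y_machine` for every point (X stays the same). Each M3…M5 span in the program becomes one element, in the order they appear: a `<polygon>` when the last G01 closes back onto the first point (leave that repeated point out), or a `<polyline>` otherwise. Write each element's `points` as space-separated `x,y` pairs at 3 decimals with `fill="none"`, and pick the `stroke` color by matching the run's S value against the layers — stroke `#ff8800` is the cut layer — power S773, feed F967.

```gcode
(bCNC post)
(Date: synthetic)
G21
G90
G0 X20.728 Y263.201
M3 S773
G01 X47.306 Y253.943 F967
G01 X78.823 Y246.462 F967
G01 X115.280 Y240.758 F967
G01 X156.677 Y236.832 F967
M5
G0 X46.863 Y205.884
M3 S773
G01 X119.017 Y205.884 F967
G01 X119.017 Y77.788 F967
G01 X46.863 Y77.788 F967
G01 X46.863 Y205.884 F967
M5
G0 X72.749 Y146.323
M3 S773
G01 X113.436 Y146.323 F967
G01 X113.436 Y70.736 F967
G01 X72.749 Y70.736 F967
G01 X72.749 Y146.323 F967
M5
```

<svg xmlns="http://www.w3.org/2000/svg" width="189.765mm" height="279.076mm" viewBox="0 0 189.765 279.076">
  <polyline points="20.728,15.875 47.306,25.133 78.823,32.614 115.280,38.318 156.677,42.244" fill="none" stroke="#ff8800"/>
  <polygon points="46.863,73.192 119.017,73.192 119.017,201.288 46.863,201.288" fill="none" stroke="#ff8800"/>
  <polygon points="72.749,132.753 113.436,132.753 113.436,208.340 72.749,208.340" fill="none" stroke="#ff8800"/>
</svg>

Each laser-on run becomes one SVG element. Flip Y back into SVG space with y_svg = 279.076 − y_machine. Every run uses S773, so all elements get stroke `#ff8800` (cut).

Run 1: The run is open, so emit a `<polyline>` with points (Y-flipped): 20.728,15.875 47.306,25.133 78.823,32.614 115.280,38.318 156.677,42.244.

Run 2: The run returns to its start, so emit a `<polygon>` with points (Y-flipped): 46.863,73.192 119.017,73.192 119.017,201.288 46.863,201.288.

Run 3: The run returns to its start, so emit a `<polygon>` with points (Y-flipped): 72.749,132.753 113.436,132.753 113.436,208.340 72.749,208.340.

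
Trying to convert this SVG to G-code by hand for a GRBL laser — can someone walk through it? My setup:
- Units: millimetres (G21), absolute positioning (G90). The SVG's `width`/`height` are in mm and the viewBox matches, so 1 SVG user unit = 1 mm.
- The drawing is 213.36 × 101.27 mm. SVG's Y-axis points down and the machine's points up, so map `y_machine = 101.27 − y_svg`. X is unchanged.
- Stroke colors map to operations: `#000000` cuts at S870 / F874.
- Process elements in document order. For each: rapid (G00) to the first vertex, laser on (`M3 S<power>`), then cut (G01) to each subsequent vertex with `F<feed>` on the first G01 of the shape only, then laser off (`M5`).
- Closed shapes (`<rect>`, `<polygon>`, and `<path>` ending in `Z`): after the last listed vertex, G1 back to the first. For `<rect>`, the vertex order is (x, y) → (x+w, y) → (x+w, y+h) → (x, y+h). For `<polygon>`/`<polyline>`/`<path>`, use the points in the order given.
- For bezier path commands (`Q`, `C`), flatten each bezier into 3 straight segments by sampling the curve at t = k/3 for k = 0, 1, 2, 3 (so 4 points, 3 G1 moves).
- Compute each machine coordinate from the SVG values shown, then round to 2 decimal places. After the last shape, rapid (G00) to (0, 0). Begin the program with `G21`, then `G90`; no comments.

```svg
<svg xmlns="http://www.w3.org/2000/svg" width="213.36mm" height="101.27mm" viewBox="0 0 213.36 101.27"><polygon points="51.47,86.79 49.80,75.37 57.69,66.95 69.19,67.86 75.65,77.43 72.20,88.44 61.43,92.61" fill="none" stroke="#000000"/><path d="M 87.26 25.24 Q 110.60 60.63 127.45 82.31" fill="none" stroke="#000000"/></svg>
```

G21
G90
G00 X51.47 Y14.48
M3 S870
G01 X49.80 Y25.90 F874
G01 X57.69 Y34.32
G01 X69.19 Y33.41
G01 X75.65 Y23.84
G01 X72.20 Y12.83
G01 X61.43 Y8.66
G01 X51.47 Y14.48
M5
G00 X87.26 Y76.03
M3 S870
G01 X102.10 Y53.96 F874
G01 X115.50 Y34.94
G01 X127.45 Y18.96
M5
G00 X0.00 Y0.00

1 u = 1 mm; y_m = 101.27 − y.

[1] `<polygon>` regular polygon, #000000→cut S870 F874: (51.47,14.48) → (49.80,25.90) → (57.69,34.32) → (69.19,33.41) → (75.65,23.84) → (72.20,12.83) → (61.43,8.66) → (51.47,14.48) (closed)

[2] `<path>` quadratic bezier, #000000→cut S870 F874: (87.26,76.03) → (102.10,53.96) → (115.50,34.94) → (127.45,18.96)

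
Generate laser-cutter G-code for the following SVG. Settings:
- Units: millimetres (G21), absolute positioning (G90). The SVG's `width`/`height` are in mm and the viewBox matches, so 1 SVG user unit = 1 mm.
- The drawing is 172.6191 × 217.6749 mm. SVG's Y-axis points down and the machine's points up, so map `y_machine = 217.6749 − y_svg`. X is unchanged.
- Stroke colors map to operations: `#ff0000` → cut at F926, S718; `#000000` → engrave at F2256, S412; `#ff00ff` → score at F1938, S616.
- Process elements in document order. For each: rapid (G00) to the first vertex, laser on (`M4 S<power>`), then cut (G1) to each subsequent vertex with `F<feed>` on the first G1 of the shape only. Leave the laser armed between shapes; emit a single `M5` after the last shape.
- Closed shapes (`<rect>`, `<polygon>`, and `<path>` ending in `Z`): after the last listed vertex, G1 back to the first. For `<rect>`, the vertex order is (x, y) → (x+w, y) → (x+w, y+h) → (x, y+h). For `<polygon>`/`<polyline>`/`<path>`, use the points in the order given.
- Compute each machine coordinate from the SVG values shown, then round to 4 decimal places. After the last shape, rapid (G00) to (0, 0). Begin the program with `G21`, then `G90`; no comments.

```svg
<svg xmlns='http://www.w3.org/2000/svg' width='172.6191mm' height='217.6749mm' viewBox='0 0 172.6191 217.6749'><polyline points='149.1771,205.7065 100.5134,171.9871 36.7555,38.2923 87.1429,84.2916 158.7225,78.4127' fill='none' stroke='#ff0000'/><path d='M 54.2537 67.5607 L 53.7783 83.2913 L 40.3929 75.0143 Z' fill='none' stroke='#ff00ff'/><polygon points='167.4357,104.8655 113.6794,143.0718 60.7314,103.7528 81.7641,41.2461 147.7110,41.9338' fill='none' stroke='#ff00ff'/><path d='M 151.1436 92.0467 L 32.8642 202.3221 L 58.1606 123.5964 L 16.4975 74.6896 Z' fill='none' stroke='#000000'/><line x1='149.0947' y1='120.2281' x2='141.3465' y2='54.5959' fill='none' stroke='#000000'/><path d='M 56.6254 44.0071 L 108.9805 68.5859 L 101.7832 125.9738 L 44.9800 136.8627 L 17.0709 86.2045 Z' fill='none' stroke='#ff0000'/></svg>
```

G21
G90
G00 X149.1771 Y11.9684
M4 S718
G1 X100.5134 Y45.6878 F926
G1 X36.7555 Y179.3826
G1 X87.1429 Y133.3833
G1 X158.7225 Y139.2622
G00 X54.2537 Y150.1142
M4 S616
G1 X53.7783 Y134.3836 F1938
G1 X40.3929 Y142.6606
G1 X54.2537 Y150.1142
G00 X167.4357 Y112.8094
M4 S616
G1 X113.6794 Y74.6031 F1938
G1 X60.7314 Y113.9221
G1 X81.7641 Y176.4288
G1 X147.7110 Y175.7411
G1 X167.4357 Y112.8094
G00 X151.1436 Y125.6282
M4 S412
G1 X32.8642 Y15.3528 F2256
G1 X58.1606 Y94.0785
G1 X16.4975 Y142.9853
G1 X151.1436 Y125.6282
G00 X149.0947 Y97.4468
M4 S412
G1 X141.3465 Y163.0790 F2256
G00 X56.6254 Y173.6678
M4 S718
G1 X108.9805 Y149.0890 F926
G1 X101.7832 Y91.7011
G1 X44.9800 Y80.8122
G1 X17.0709 Y131.4704
G1 X56.6254 Y173.6678
M5
G00 X0.0000 Y0.0000

Since the viewBox matches the mm dimensions, user units are millimetres directly. The only transform is the Y-flip y_m = 217.6749 − y_svg.

Shape 1 is a open polyline drawn with `<polyline>`. Its stroke #ff0000 means cut at S718, F926. After flipping Y the toolpath is (149.1771,11.9684) → (100.5134,45.6878) → (36.7555,179.3826) → (87.1429,133.3833) → (158.7225,139.2622).

Shape 2 is a regular polygon drawn with `<path>`. Its stroke #ff00ff means score at S616, F1938. After flipping Y the toolpath is (54.2537,150.1142) → (53.7783,134.3836) → (40.3929,142.6606) → (54.2537,150.1142), returning to the start.

Shape 3 is a regular polygon drawn with `<polygon>`. Its stroke #ff00ff means score at S616, F1938. After flipping Y the toolpath is (167.4357,112.8094) → (113.6794,74.6031) → (60.7314,113.9221) → (81.7641,176.4288) → (147.7110,175.7411) → (167.4357,112.8094), returning to the start.

Shape 4 is a closed polygon drawn with `<path>`. Its stroke #000000 means engrave at S412, F2256. After flipping Y the toolpath is (151.1436,125.6282) → (32.8642,15.3528) → (58.1606,94.0785) → (16.4975,142.9853) → (151.1436,125.6282), returning to the start.

Shape 5 is a line segment drawn with `<line>`. Its stroke #000000 means engrave at S412, F2256. After flipping Y the toolpath is (149.0947,97.4468) → (141.3465,163.0790).

Shape 6 is a regular polygon drawn with `<path>`. Its stroke #ff0000 means cut at S718, F926. After flipping Y the toolpath is (56.6254,173.6678) → (108.9805,149.0890) → (101.7832,91.7011) → (44.9800,80.8122) → (17.0709,131.4704) → (56.6254,173.6678), returning to the start.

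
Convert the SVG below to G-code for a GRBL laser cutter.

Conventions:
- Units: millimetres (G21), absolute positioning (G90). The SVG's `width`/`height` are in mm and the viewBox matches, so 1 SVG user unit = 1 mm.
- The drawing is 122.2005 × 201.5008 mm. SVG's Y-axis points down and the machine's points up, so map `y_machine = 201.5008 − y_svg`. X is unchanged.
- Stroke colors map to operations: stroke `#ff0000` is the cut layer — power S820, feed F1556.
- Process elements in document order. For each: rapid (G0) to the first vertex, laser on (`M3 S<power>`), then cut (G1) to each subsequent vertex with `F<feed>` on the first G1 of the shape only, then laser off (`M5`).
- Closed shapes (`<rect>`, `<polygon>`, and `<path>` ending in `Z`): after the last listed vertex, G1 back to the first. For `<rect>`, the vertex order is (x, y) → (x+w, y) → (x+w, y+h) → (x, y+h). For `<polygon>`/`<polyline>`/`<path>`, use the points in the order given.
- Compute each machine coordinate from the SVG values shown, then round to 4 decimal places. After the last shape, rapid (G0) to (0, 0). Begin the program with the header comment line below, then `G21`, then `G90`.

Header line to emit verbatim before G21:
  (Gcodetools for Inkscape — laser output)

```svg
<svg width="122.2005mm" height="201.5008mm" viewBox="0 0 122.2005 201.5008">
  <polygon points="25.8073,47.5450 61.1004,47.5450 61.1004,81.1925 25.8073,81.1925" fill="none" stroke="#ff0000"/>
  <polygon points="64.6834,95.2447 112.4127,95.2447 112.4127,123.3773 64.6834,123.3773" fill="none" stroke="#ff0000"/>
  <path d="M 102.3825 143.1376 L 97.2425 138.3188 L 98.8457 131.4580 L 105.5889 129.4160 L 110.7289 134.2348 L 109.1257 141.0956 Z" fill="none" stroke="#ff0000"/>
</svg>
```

(Gcodetools for Inkscape — laser output)
G21
G90
G0 X25.8073 Y153.9558
M3 S820
G1 X61.1004 Y153.9558 F1556
G1 X61.1004 Y120.3083
G1 X25.8073 Y120.3083
G1 X25.8073 Y153.9558
M5
G0 X64.6834 Y106.2561
M3 S820
G1 X112.4127 Y106.2561 F1556
G1 X112.4127 Y78.1235
G1 X64.6834 Y78.1235
G1 X64.6834 Y106.2561
M5
G0 X102.3825 Y58.3632
M3 S820
G1 X97.2425 Y63.1820 F1556
G1 X98.8457 Y70.0428
G1 X105.5889 Y72.0848
G1 X110.7289 Y67.2660
G1 X109.1257 Y60.4052
G1 X102.3825 Y58.3632
M5
G0 X0.0000 Y0.0000

viewBox `0 0 122.2005 201.5008` with mm width/height → 1 unit = 1 mm. Flip: y_m = 201.5008 − y_svg.

**Shape 1** — `<polygon>` rectangle, stroke `#ff0000` → cut (S820, F1556). Machine vertices: (25.8073,153.9558) → (61.1004,153.9558) → (61.1004,120.3083) → (25.8073,120.3083) → (25.8073,153.9558). Closed: final G1 returns to the first vertex.

**Shape 2** — `<polygon>` rectangle, stroke `#ff0000` → cut (S820, F1556). Machine vertices: (64.6834,106.2561) → (112.4127,106.2561) → (112.4127,78.1235) → (64.6834,78.1235) → (64.6834,106.2561). Closed: final G1 returns to the first vertex.

**Shape 3** — `<path>` regular polygon, stroke `#ff0000` → cut (S820, F1556). Machine vertices: (102.3825,58.3632) → (97.2425,63.1820) → (98.8457,70.0428) → (105.5889,72.0848) → (110.7289,67.2660) → (109.1257,60.4052) → (102.3825,58.3632). Closed: final G1 returns to the first vertex.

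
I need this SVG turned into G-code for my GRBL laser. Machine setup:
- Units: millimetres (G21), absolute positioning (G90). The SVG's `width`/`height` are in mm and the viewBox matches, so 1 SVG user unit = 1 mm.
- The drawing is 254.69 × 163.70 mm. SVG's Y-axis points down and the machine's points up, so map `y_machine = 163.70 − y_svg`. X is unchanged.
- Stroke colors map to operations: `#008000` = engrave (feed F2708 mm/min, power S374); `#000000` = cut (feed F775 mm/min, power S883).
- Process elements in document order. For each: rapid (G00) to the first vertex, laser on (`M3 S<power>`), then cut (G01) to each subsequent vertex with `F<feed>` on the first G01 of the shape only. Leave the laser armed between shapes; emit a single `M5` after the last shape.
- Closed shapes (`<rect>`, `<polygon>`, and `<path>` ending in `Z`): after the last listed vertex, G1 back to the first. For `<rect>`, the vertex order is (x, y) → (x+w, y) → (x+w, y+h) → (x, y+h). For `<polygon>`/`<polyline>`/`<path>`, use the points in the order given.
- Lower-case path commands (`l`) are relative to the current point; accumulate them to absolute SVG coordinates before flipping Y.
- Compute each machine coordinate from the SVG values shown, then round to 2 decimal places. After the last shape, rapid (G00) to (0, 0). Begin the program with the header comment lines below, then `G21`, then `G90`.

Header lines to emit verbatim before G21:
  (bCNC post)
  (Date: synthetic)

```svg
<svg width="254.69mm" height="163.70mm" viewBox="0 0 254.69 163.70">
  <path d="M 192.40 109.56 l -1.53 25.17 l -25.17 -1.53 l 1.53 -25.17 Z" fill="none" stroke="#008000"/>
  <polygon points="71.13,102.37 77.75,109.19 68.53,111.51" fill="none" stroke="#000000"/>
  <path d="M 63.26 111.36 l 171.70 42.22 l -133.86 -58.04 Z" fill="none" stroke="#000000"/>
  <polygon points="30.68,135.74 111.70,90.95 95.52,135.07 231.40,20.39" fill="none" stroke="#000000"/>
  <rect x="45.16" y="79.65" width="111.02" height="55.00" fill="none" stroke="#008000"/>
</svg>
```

1 u = 1 mm; y_m = 163.70 − y.

[1] `<path>` regular polygon, #008000→engrave S374 F2708: (192.40,54.14) → (190.87,28.97) → (165.70,30.50) → (167.23,55.67) → (192.40,54.14) (closed)

[2] `<polygon>` regular polygon, #000000→cut S883 F775: (71.13,61.33) → (77.75,54.51) → (68.53,52.19) → (71.13,61.33) (closed)

[3] `<path>` closed polygon, #000000→cut S883 F775: (63.26,52.34) → (234.96,10.12) → (101.10,68.16) → (63.26,52.34) (closed)

[4] `<polygon>` closed polygon, #000000→cut S883 F775: (30.68,27.96) → (111.70,72.75) → (95.52,28.63) → (231.40,143.31) → (30.68,27.96) (closed)

[5] `<rect>` rectangle, #008000→engrave S374 F2708: (45.16,84.05) → (156.18,84.05) → (156.18,29.05) → (45.16,29.05) → (45.16,84.05) (closed)

(bCNC post)
(Date: synthetic)
G21
G90
G00 X192.40 Y54.14
M3 S374
G01 X190.87 Y28.97 F2708
G01 X165.70 Y30.50
G01 X167.23 Y55.67
G01 X192.40 Y54.14
G00 X71.13 Y61.33
M3 S883
G01 X77.75 Y54.51 F775
G01 X68.53 Y52.19
G01 X71.13 Y61.33
G00 X63.26 Y52.34
M3 S883
G01 X234.96 Y10.12 F775
G01 X101.10 Y68.16
G01 X63.26 Y52.34
G00 X30.68 Y27.96
M3 S883
G01 X111.70 Y72.75 F775
G01 X95.52 Y28.63
G01 X231.40 Y143.31
G01 X30.68 Y27.96
G00 X45.16 Y84.05
M3 S374
G01 X156.18 Y84.05 F2708
G01 X156.18 Y29.05
G01 X45.16 Y29.05
G01 X45.16 Y84.05
M5
G00 X0.00 Y0.00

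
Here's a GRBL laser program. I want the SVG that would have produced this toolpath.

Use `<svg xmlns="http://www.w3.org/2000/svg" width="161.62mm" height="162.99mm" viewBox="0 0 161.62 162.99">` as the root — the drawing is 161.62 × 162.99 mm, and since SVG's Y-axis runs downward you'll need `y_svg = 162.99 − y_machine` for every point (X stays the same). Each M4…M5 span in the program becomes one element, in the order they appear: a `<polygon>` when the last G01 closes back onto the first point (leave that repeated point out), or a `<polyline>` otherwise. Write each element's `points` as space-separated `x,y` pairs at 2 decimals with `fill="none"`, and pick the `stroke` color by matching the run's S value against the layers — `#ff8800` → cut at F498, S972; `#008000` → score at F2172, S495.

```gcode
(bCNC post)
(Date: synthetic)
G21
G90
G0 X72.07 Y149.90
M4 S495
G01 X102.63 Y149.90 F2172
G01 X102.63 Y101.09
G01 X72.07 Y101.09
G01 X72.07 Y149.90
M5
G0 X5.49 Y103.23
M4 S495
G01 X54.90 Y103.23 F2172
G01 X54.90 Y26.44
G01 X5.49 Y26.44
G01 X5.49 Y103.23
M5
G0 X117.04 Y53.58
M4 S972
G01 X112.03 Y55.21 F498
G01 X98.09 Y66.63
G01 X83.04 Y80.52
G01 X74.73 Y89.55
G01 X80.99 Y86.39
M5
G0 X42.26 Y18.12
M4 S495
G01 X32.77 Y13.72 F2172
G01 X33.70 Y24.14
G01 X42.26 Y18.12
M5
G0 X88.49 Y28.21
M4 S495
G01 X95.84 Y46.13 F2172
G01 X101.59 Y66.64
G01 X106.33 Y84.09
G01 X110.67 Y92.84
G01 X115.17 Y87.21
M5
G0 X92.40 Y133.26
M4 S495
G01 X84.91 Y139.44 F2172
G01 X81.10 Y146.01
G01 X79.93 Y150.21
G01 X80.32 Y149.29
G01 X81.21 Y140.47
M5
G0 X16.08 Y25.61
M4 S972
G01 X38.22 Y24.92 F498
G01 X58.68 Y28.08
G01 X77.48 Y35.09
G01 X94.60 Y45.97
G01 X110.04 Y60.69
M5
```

Machine Y-up, SVG Y-down with viewBox height 162.99, so y_svg = 162.99 − y_machine; X carries over.

Run 1: S495 ⇒ score layer `#008000`. The run returns to its start, so emit a `<polygon>` with points (Y-flipped): 72.07,13.09 102.63,13.09 102.63,61.90 72.07,61.90.

Run 2: power S495 maps to stroke `#008000` (score). The run returns to its start, so emit a `<polygon>` with points (Y-flipped): 5.49,59.76 54.90,59.76 54.90,136.55 5.49,136.55.

Run 3: power S972 maps to stroke `#ff8800` (cut). The run is open, so emit a `<polyline>` with points (Y-flipped): 117.04,109.41 112.03,107.78 98.09,96.36 83.04,82.47 74.73,73.44 80.99,76.60.

Run 4: the run's S495 means `#008000` (score). The run returns to its start, so emit a `<polygon>` with points (Y-flipped): 42.26,144.87 32.77,149.27 33.70,138.85.

Run 5: power S495 maps to stroke `#008000` (score). The run is open, so emit a `<polyline>` with points (Y-flipped): 88.49,134.78 95.84,116.86 101.59,96.35 106.33,78.90 110.67,70.15 115.17,75.78.

Run 6: power S495 maps to stroke `#008000` (score). The run is open, so emit a `<polyline>` with points (Y-flipped): 92.40,29.73 84.91,23.55 81.10,16.98 79.93,12.78 80.32,13.70 81.21,22.52.

Run 7: the run's S972 means `#ff8800` (cut). The run is open, so emit a `<polyline>` with points (Y-flipped): 16.08,137.38 38.22,138.07 58.68,134.91 77.48,127.90 94.60,117.02 110.04,102.30.

<svg xmlns="http://www.w3.org/2000/svg" width="161.62mm" height="162.99mm" viewBox="0 0 161.62 162.99">
  <polygon points="72.07,13.09 102.63,13.09 102.63,61.90 72.07,61.90" fill="none" stroke="#008000"/>
  <polygon points="5.49,59.76 54.90,59.76 54.90,136.55 5.49,136.55" fill="none" stroke="#008000"/>
  <polyline points="117.04,109.41 112.03,107.78 98.09,96.36 83.04,82.47 74.73,73.44 80.99,76.60" fill="none" stroke="#ff8800"/>
  <polygon points="42.26,144.87 32.77,149.27 33.70,138.85" fill="none" stroke="#008000"/>
  <polyline points="88.49,134.78 95.84,116.86 101.59,96.35 106.33,78.90 110.67,70.15 115.17,75.78" fill="none" stroke="#008000"/>
  <polyline points="92.40,29.73 84.91,23.55 81.10,16.98 79.93,12.78 80.32,13.70 81.21,22.52" fill="none" stroke="#008000"/>
  <polyline points="16.08,137.38 38.22,138.07 58.68,134.91 77.48,127.90 94.60,117.02 110.04,102.30" fill="none" stroke="#ff8800"/>
</svg>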